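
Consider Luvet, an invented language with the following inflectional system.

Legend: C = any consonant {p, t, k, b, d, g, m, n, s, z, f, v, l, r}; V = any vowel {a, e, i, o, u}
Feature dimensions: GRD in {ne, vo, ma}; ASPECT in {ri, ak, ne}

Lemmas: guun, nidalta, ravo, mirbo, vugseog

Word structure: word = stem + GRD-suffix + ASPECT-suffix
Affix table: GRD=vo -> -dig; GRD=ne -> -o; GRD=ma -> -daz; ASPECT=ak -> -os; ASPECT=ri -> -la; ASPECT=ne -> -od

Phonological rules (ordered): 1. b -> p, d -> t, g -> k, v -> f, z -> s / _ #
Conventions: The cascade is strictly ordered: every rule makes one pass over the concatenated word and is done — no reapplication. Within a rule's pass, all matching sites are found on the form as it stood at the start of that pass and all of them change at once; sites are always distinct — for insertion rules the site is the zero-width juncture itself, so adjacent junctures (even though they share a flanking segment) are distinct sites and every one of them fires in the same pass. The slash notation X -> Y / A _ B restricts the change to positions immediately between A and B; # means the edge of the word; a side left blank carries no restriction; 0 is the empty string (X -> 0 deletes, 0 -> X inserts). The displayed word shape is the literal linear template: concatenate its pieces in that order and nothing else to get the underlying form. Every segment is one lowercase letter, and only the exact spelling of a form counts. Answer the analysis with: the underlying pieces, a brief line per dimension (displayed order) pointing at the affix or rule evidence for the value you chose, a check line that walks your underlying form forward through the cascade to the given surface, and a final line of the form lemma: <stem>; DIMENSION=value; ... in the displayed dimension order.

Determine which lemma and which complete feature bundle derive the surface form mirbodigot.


underlying: mirbo-dig-od
GRD=vo - signalled by the affix -dig
ASPECT=ne - signalled by the affix -od
check: mirbodigod -> mirbodigot
lemma: mirbo; GRD=vo; ASPECT=ne


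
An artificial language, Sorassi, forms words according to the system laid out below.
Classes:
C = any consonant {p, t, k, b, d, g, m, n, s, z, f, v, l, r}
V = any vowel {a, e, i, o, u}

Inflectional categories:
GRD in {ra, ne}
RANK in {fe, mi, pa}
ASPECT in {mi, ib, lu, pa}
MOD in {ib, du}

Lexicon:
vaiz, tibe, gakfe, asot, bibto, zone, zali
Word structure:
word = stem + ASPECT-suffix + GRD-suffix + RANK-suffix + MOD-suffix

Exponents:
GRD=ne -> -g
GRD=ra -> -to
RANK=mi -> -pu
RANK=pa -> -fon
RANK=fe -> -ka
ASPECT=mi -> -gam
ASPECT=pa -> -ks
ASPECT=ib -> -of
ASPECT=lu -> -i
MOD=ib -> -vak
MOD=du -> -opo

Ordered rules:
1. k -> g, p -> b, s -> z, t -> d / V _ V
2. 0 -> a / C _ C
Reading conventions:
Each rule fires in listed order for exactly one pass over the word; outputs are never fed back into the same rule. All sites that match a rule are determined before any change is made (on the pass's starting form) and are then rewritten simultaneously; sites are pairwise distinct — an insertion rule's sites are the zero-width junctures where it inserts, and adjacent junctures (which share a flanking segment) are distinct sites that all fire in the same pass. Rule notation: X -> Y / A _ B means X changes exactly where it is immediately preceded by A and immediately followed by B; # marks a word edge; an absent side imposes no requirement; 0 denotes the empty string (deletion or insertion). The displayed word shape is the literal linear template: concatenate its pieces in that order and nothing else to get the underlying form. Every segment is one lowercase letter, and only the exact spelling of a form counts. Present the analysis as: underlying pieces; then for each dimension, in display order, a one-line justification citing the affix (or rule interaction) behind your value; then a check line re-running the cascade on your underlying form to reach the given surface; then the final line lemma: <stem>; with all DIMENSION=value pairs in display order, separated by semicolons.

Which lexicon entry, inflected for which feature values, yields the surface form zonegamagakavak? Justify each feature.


underlying: zone-gam-g-ka-vak
GRD=ne - signalled by the affix -g
RANK=fe - signalled by the affix -ka
ASPECT=mi - signalled by the affix -gam
MOD=ib - signalled by the affix -vak
check: zonegamgkavak -> zonegamgkavak -> zonegamagakavak
lemma: zone; GRD=ne; RANK=fe; ASPECT=mi; MOD=ib


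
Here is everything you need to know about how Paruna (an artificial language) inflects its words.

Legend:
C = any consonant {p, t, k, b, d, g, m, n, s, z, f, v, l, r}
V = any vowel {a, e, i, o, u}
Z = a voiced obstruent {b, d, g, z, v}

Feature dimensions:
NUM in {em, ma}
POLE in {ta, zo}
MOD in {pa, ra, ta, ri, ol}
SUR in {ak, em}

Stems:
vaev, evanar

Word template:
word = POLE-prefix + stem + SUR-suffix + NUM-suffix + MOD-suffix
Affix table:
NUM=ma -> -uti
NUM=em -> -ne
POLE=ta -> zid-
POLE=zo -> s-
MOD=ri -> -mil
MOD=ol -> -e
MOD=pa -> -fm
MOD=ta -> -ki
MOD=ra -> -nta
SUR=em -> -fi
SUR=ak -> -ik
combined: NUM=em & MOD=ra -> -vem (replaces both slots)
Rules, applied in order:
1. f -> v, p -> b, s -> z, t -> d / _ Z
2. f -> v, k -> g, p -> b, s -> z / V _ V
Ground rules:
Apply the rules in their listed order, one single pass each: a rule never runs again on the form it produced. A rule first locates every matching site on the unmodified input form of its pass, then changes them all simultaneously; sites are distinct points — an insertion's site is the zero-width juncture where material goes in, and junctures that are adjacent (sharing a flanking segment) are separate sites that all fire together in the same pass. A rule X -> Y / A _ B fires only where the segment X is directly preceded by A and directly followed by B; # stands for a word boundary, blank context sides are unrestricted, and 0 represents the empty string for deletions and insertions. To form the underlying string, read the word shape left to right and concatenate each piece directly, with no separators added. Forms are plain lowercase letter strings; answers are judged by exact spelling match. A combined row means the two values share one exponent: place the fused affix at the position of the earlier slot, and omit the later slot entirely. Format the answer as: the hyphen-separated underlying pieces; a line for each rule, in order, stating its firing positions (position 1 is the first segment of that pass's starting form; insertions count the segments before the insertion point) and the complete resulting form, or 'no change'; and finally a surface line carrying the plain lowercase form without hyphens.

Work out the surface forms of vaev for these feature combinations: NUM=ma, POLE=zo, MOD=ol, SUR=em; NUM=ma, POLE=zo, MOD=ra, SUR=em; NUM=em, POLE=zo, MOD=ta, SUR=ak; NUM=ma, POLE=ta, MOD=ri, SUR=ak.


cell NUM=ma, POLE=zo, MOD=ol, SUR=em:
underlying: s-vaev-fi-uti-e
1. f -> v, p -> b, s -> z, t -> d / _ Z: fires at position(s) 1: zvaevfiutie
2. f -> v, k -> g, p -> b, s -> z / V _ V: no change
surface: zvaevfiutie

cell NUM=ma, POLE=zo, MOD=ra, SUR=em:
underlying: s-vaev-fi-uti-nta
1. f -> v, p -> b, s -> z, t -> d / _ Z: fires at position(s) 1: zvaevfiutinta
2. f -> v, k -> g, p -> b, s -> z / V _ V: no change
surface: zvaevfiutinta

cell NUM=em, POLE=zo, MOD=ta, SUR=ak:
underlying: s-vaev-ik-ne-ki
1. f -> v, p -> b, s -> z, t -> d / _ Z: fires at position(s) 1: zvaevikneki
2. f -> v, k -> g, p -> b, s -> z / V _ V: fires at position(s) 10: zvaeviknegi
surface: zvaeviknegi

cell NUM=ma, POLE=ta, MOD=ri, SUR=ak:
underlying: zid-vaev-ik-uti-mil
1. f -> v, p -> b, s -> z, t -> d / _ Z: no change
2. f -> v, k -> g, p -> b, s -> z / V _ V: fires at position(s) 9: zidvaevigutimil
surface: zidvaevigutimil


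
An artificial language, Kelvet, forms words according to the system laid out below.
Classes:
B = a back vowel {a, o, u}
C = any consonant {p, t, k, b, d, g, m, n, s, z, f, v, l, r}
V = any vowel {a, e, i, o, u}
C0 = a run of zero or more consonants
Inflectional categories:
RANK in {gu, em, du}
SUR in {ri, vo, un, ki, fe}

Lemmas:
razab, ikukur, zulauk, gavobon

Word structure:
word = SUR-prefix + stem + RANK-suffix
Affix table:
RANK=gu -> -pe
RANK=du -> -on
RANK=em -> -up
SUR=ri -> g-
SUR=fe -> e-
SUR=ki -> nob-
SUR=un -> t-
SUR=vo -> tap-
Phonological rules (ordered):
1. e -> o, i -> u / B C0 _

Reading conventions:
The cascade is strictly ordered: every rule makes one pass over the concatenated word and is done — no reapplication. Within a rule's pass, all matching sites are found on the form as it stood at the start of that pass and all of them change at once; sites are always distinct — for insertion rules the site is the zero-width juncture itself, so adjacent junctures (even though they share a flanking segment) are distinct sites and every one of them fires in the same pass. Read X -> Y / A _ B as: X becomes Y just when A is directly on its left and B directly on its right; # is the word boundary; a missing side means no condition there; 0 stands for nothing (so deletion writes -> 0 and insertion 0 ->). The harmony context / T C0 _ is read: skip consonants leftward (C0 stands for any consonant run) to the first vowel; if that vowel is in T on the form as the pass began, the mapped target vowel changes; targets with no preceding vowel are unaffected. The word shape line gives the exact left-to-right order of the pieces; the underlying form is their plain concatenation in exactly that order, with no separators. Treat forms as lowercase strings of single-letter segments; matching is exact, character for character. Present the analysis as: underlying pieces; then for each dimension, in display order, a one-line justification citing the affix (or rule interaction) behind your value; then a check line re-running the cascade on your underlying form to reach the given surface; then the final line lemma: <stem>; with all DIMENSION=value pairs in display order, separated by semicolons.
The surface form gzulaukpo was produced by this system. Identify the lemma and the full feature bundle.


underlying: g-zulauk-pe
RANK=gu - signalled by the affix -pe
SUR=ri - signalled by the affix g-
check: gzulaukpe -> gzulaukpo
lemma: zulauk; RANK=gu; SUR=ri


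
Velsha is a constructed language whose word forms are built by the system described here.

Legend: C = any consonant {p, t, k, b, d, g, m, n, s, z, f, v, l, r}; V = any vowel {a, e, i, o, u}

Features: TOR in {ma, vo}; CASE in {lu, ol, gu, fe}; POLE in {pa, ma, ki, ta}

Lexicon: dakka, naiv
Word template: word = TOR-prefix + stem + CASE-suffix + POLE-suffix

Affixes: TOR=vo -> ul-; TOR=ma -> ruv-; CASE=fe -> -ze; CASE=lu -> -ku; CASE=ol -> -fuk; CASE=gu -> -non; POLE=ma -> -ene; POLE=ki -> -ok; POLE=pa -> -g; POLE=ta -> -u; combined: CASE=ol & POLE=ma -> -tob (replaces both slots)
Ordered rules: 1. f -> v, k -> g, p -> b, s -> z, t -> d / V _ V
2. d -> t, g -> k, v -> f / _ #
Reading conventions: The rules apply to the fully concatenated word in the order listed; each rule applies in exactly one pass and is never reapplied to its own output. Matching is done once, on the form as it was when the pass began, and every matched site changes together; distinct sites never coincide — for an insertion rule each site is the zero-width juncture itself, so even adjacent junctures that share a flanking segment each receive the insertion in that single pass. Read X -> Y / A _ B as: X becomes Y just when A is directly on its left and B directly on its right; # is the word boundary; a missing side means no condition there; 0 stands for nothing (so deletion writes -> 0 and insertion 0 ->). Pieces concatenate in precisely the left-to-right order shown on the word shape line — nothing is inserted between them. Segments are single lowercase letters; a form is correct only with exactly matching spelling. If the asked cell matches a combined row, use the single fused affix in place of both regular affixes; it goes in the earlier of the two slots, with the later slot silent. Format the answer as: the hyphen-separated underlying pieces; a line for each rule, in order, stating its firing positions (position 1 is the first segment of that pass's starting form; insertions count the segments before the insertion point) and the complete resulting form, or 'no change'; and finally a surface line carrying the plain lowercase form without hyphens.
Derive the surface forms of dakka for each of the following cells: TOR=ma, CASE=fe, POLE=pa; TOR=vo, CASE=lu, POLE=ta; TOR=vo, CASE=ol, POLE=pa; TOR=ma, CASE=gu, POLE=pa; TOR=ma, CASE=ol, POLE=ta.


cell TOR=ma, CASE=fe, POLE=pa:
underlying: ruv-dakka-ze-g
1. f -> v, k -> g, p -> b, s -> z, t -> d / V _ V: no change
2. d -> t, g -> k, v -> f / _ #: fires at position(s) 11: ruvdakkazek
surface: ruvdakkazek

cell TOR=vo, CASE=lu, POLE=ta:
underlying: ul-dakka-ku-u
1. f -> v, k -> g, p -> b, s -> z, t -> d / V _ V: fires at position(s) 8: uldakkaguu
2. d -> t, g -> k, v -> f / _ #: no change
surface: uldakkaguu

cell TOR=vo, CASE=ol, POLE=pa:
underlying: ul-dakka-fuk-g
1. f -> v, k -> g, p -> b, s -> z, t -> d / V _ V: fires at position(s) 8: uldakkavukg
2. d -> t, g -> k, v -> f / _ #: fires at position(s) 11: uldakkavukk
surface: uldakkavukk

cell TOR=ma, CASE=gu, POLE=pa:
underlying: ruv-dakka-non-g
1. f -> v, k -> g, p -> b, s -> z, t -> d / V _ V: no change
2. d -> t, g -> k, v -> f / _ #: fires at position(s) 12: ruvdakkanonk
surface: ruvdakkanonk

cell TOR=ma, CASE=ol, POLE=ta:
underlying: ruv-dakka-fuk-u
1. f -> v, k -> g, p -> b, s -> z, t -> d / V _ V: fires at position(s) 9, 11: ruvdakkavugu
2. d -> t, g -> k, v -> f / _ #: no change
surface: ruvdakkavugu


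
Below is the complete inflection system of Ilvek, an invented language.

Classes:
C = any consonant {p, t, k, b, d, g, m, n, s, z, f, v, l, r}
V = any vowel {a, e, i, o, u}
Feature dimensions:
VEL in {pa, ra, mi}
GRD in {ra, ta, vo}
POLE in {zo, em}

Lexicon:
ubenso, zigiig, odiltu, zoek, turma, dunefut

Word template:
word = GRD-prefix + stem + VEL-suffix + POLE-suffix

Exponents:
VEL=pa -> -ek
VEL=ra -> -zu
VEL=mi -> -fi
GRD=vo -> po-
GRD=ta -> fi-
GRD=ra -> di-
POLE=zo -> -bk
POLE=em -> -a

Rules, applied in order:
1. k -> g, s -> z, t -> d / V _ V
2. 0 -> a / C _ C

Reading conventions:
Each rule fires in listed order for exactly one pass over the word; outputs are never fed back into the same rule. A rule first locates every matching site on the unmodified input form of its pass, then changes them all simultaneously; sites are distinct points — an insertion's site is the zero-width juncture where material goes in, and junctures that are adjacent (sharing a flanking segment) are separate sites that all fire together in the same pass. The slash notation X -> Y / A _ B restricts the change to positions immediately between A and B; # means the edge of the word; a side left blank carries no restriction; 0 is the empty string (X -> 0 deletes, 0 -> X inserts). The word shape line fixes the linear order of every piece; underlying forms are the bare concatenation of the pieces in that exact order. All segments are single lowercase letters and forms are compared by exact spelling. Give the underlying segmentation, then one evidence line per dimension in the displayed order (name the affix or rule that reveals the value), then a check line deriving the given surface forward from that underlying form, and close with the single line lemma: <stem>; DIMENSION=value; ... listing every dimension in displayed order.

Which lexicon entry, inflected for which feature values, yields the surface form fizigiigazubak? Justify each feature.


underlying: fi-zigiig-zu-bk
VEL=ra - signalled by the affix -zu
GRD=ta - signalled by the affix fi-
POLE=zo - signalled by the affix -bk
check: fizigiigzubk -> fizigiigzubk -> fizigiigazubak
lemma: zigiig; VEL=ra; GRD=ta; POLE=zo


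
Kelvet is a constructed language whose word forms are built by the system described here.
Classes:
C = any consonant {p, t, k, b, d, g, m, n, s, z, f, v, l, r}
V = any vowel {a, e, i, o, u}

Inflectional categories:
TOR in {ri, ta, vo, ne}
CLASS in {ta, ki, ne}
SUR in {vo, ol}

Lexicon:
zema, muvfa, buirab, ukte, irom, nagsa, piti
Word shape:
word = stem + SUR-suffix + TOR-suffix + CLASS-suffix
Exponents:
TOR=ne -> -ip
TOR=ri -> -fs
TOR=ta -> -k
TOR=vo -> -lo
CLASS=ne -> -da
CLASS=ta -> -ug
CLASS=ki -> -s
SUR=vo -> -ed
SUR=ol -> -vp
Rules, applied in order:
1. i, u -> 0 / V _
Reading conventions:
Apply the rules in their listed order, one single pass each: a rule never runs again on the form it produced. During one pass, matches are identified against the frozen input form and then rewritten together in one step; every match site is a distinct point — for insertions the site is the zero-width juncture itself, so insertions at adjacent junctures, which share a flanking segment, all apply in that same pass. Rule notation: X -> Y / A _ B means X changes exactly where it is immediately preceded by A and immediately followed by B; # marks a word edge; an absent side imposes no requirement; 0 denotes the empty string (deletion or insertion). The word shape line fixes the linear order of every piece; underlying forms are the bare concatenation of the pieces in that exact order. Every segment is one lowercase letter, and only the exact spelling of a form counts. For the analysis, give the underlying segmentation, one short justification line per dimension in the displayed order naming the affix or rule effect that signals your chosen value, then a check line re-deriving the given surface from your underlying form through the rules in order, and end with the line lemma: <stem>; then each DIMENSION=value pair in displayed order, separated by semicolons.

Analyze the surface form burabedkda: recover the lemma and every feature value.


underlying: buirab-ed-k-da
TOR=ta - signalled by the affix -k
CLASS=ne - signalled by the affix -da
SUR=vo - signalled by the affix -ed
check: buirabedkda -> burabedkda
lemma: buirab; TOR=ta; CLASS=ne; SUR=vo


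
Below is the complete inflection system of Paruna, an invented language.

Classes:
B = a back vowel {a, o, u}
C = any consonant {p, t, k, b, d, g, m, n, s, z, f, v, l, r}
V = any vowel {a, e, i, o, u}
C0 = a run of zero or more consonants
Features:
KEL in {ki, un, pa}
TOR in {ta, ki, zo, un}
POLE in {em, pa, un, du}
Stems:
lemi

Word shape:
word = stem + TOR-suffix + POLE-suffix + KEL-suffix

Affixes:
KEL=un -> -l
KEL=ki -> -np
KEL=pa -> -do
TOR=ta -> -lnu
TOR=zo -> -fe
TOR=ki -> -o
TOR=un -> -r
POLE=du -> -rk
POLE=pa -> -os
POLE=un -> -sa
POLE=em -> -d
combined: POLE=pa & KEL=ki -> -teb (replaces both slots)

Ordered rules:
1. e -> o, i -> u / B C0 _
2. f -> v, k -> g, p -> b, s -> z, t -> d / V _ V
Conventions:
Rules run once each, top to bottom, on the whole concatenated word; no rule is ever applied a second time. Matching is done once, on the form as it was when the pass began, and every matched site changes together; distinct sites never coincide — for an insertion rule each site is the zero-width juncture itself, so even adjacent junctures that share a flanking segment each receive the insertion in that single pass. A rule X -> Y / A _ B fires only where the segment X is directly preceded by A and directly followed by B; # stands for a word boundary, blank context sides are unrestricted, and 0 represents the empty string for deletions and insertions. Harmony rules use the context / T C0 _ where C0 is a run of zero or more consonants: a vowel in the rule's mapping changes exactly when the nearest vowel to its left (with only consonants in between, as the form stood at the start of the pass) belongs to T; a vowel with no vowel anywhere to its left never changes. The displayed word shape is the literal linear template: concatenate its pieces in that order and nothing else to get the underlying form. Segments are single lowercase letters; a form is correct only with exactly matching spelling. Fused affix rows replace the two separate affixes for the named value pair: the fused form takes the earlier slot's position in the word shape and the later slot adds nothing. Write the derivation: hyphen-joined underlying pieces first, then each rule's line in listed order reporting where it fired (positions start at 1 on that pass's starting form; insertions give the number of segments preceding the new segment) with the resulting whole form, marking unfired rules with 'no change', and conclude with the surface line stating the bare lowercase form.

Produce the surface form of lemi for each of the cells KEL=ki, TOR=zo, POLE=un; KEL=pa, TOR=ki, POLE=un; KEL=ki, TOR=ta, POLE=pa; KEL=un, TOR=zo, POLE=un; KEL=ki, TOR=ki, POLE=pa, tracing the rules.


cell KEL=ki, TOR=zo, POLE=un:
underlying: lemi-fe-sa-np
1. e -> o, i -> u / B C0 _: no change
2. f -> v, k -> g, p -> b, s -> z, t -> d / V _ V: fires at position(s) 5, 7: lemivezanp
surface: lemivezanp

cell KEL=pa, TOR=ki, POLE=un:
underlying: lemi-o-sa-do
1. e -> o, i -> u / B C0 _: no change
2. f -> v, k -> g, p -> b, s -> z, t -> d / V _ V: fires at position(s) 6: lemiozado
surface: lemiozado

cell KEL=ki, TOR=ta, POLE=pa:
underlying: lemi-lnu-teb
1. e -> o, i -> u / B C0 _: fires at position(s) 9: lemilnutob
2. f -> v, k -> g, p -> b, s -> z, t -> d / V _ V: fires at position(s) 8: lemilnudob
surface: lemilnudob

cell KEL=un, TOR=zo, POLE=un:
underlying: lemi-fe-sa-l
1. e -> o, i -> u / B C0 _: no change
2. f -> v, k -> g, p -> b, s -> z, t -> d / V _ V: fires at position(s) 5, 7: lemivezal
surface: lemivezal

cell KEL=ki, TOR=ki, POLE=pa:
underlying: lemi-o-teb
1. e -> o, i -> u / B C0 _: fires at position(s) 7: lemiotob
2. f -> v, k -> g, p -> b, s -> z, t -> d / V _ V: fires at position(s) 6: lemiodob
surface: lemiodob


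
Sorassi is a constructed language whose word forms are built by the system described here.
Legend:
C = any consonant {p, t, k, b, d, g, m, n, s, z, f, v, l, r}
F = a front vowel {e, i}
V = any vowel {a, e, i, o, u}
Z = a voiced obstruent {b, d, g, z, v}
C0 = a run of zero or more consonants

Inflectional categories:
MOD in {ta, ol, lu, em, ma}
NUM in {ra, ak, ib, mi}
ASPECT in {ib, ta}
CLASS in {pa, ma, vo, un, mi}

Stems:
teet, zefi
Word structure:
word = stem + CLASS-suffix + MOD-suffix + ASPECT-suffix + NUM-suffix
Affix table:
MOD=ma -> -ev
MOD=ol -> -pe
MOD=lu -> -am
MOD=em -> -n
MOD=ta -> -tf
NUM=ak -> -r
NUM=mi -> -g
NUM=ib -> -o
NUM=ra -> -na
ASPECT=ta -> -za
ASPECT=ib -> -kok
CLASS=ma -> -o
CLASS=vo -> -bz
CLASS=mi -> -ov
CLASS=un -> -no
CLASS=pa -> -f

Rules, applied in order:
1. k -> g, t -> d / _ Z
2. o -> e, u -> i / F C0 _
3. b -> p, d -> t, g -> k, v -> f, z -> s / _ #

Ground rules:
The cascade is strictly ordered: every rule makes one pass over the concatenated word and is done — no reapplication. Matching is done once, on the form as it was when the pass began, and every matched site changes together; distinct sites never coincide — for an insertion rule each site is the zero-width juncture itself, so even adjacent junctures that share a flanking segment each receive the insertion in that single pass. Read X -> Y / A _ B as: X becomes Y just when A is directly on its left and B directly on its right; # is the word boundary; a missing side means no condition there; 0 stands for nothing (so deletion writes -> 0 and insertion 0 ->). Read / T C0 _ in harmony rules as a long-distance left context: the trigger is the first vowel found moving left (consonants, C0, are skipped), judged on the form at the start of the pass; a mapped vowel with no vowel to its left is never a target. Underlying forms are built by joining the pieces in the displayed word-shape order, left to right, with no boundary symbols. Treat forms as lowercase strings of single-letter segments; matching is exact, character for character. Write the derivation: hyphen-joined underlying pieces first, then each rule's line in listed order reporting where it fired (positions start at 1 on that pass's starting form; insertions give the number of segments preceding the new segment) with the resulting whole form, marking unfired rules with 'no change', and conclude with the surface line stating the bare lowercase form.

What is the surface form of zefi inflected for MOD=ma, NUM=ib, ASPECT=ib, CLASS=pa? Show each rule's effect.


underlying: zefi-f-ev-kok-o
1. k -> g, t -> d / _ Z: no change
2. o -> e, u -> i / F C0 _: fires at position(s) 9: zefifevkeko
3. b -> p, d -> t, g -> k, v -> f, z -> s / _ #: no change
surface: zefifevkeko


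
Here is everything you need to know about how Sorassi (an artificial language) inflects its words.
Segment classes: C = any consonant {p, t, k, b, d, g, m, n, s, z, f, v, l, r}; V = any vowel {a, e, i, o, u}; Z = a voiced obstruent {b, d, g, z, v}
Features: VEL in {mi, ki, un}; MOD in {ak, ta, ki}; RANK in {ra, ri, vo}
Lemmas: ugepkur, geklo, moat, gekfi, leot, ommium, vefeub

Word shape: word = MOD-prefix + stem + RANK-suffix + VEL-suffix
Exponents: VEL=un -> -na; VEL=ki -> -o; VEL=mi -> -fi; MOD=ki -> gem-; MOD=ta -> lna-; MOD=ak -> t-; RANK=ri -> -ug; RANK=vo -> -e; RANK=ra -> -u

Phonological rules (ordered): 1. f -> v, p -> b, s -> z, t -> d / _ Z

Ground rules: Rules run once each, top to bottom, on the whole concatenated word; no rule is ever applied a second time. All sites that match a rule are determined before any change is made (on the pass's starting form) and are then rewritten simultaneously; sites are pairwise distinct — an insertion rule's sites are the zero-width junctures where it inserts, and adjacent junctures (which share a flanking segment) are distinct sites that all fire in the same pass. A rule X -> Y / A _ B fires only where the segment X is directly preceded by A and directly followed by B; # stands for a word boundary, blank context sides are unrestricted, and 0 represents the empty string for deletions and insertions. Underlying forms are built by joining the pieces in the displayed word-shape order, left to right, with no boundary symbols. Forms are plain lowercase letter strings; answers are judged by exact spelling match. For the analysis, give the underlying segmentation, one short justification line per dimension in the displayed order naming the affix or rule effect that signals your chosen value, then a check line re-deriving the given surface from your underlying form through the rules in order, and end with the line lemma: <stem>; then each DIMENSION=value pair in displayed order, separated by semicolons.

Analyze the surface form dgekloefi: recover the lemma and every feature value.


underlying: t-geklo-e-fi
VEL=mi - signalled by the affix -fi
MOD=ak - signalled by the affix t-
RANK=vo - signalled by the affix -e
check: tgekloefi -> dgekloefi
lemma: geklo; VEL=mi; MOD=ak; RANK=vo


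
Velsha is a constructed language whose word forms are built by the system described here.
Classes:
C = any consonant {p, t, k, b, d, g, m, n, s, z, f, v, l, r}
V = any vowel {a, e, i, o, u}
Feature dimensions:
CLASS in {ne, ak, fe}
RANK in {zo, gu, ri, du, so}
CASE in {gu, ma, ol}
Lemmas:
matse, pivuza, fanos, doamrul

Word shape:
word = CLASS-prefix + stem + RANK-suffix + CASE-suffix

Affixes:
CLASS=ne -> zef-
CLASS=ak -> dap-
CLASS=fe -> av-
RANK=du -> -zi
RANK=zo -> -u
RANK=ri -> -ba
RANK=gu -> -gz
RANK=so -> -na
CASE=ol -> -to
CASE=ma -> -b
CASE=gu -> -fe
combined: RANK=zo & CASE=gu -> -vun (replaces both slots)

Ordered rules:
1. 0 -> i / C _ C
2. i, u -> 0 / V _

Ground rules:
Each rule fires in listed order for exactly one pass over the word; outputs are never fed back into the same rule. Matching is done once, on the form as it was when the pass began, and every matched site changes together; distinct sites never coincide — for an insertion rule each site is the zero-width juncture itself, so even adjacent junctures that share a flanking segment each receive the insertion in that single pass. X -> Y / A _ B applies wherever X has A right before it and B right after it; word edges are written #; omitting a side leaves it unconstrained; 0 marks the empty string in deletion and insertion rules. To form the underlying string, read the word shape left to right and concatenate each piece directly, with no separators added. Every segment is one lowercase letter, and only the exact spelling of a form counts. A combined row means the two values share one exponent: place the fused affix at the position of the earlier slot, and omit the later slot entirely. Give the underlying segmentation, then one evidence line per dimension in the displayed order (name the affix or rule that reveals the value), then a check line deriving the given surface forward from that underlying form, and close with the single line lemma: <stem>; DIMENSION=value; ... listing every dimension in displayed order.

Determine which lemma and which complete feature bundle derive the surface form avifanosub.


underlying: av-fanos-u-b
CLASS=fe - signalled by the affix av-
RANK=zo - signalled by the affix -u
CASE=ma - signalled by the affix -b
check: avfanosub -> avifanosub -> avifanosub
lemma: fanos; CLASS=fe; RANK=zo; CASE=ma


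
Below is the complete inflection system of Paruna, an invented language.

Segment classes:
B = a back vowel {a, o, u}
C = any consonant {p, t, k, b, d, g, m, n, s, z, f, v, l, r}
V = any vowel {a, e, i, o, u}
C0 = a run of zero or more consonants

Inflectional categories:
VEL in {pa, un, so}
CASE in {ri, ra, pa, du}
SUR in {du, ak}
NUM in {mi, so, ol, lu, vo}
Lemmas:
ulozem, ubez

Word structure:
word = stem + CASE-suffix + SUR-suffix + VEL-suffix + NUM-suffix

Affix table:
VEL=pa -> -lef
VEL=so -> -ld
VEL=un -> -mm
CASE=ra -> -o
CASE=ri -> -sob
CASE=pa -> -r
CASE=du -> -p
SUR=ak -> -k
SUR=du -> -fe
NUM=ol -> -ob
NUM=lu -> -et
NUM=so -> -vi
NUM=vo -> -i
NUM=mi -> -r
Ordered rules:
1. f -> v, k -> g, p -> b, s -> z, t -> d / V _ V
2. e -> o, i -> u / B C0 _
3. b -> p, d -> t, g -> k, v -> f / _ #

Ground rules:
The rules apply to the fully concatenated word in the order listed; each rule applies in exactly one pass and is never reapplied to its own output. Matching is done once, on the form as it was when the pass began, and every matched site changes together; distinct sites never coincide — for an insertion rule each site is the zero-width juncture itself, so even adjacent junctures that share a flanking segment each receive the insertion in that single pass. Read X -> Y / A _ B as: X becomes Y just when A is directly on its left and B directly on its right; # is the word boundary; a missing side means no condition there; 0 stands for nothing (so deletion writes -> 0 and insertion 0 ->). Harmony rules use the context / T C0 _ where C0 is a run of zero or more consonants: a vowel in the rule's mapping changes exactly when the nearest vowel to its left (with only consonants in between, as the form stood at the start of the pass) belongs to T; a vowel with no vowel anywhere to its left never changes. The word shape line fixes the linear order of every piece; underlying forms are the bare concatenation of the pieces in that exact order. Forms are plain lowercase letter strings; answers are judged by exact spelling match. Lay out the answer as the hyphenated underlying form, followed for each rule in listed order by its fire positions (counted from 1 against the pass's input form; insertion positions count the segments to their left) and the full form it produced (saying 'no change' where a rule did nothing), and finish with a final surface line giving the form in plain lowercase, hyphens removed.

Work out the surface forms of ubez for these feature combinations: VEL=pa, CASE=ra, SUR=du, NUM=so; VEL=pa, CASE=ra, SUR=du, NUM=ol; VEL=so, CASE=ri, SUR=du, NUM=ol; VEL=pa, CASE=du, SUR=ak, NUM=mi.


cell VEL=pa, CASE=ra, SUR=du, NUM=so:
underlying: ubez-o-fe-lef-vi
1. f -> v, k -> g, p -> b, s -> z, t -> d / V _ V: fires at position(s) 6: ubezovelefvi
2. e -> o, i -> u / B C0 _: fires at position(s) 3, 7: ubozovolefvi
3. b -> p, d -> t, g -> k, v -> f / _ #: no change
surface: ubozovolefvi

cell VEL=pa, CASE=ra, SUR=du, NUM=ol:
underlying: ubez-o-fe-lef-ob
1. f -> v, k -> g, p -> b, s -> z, t -> d / V _ V: fires at position(s) 6, 10: ubezovelevob
2. e -> o, i -> u / B C0 _: fires at position(s) 3, 7: ubozovolevob
3. b -> p, d -> t, g -> k, v -> f / _ #: fires at position(s) 12: ubozovolevop
surface: ubozovolevop

cell VEL=so, CASE=ri, SUR=du, NUM=ol:
underlying: ubez-sob-fe-ld-ob
1. f -> v, k -> g, p -> b, s -> z, t -> d / V _ V: no change
2. e -> o, i -> u / B C0 _: fires at position(s) 3, 9: ubozsobfoldob
3. b -> p, d -> t, g -> k, v -> f / _ #: fires at position(s) 13: ubozsobfoldop
surface: ubozsobfoldop

cell VEL=pa, CASE=du, SUR=ak, NUM=mi:
underlying: ubez-p-k-lef-r
1. f -> v, k -> g, p -> b, s -> z, t -> d / V _ V: no change
2. e -> o, i -> u / B C0 _: fires at position(s) 3: ubozpklefr
3. b -> p, d -> t, g -> k, v -> f / _ #: no change
surface: ubozpklefr


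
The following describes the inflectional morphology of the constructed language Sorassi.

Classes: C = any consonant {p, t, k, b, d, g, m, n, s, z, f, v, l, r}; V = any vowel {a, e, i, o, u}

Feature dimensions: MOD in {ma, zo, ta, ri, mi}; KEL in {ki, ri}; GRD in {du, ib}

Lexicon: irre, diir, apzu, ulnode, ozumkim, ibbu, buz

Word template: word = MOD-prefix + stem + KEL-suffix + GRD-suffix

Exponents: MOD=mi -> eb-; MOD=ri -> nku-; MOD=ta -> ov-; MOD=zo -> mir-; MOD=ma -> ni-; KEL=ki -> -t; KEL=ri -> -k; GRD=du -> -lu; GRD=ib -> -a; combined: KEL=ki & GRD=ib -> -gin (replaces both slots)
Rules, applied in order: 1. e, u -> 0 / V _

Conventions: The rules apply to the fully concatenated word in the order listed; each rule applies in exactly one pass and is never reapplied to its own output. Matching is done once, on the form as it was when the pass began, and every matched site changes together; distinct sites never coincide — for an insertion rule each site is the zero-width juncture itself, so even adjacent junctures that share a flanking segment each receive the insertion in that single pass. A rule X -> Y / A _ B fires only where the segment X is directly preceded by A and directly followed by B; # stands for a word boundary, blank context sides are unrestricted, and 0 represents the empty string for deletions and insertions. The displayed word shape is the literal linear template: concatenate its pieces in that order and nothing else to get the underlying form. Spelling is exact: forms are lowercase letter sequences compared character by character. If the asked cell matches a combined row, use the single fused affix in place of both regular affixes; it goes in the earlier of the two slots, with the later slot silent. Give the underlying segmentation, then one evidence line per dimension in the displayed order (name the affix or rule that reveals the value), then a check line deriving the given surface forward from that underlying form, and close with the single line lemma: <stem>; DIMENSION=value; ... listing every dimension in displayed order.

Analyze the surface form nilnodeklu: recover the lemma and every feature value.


underlying: ni-ulnode-k-lu
MOD=ma - signalled by the affix ni-
KEL=ri - signalled by the affix -k
GRD=du - signalled by the affix -lu
check: niulnodeklu -> nilnodeklu
lemma: ulnode; MOD=ma; KEL=ri; GRD=du


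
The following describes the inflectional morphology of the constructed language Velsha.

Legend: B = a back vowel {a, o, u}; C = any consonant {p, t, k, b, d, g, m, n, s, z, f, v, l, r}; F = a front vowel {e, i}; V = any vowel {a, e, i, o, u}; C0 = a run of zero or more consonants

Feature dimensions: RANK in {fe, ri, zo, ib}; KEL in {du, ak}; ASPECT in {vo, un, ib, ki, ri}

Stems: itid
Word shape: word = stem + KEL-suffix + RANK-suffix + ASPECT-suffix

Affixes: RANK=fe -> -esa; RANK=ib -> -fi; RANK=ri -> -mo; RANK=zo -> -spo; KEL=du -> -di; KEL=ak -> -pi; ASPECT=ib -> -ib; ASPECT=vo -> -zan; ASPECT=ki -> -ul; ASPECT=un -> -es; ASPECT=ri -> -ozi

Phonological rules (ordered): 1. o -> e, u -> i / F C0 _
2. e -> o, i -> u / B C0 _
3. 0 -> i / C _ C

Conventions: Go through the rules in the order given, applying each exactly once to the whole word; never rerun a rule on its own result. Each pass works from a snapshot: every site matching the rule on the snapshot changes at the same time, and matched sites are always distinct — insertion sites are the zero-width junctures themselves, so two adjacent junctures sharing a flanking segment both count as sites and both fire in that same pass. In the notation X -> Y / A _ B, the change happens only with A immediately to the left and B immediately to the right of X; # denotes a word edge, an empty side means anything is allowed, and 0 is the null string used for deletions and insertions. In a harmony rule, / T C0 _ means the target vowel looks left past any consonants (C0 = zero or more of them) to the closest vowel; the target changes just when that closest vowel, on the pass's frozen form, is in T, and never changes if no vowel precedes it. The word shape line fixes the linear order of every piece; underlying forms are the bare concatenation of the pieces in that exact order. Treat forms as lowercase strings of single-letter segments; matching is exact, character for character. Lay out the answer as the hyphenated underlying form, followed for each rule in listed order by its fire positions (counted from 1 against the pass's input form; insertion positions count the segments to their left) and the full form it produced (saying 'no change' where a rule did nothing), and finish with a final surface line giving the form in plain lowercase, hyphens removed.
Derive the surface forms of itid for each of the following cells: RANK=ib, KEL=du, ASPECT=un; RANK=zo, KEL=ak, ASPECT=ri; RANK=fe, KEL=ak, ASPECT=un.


cell RANK=ib, KEL=du, ASPECT=un:
underlying: itid-di-fi-es
1. o -> e, u -> i / F C0 _: no change
2. e -> o, i -> u / B C0 _: no change
3. 0 -> i / C _ C: inserts after position(s) 4: itididifies
surface: itididifies

cell RANK=zo, KEL=ak, ASPECT=ri:
underlying: itid-pi-spo-ozi
1. o -> e, u -> i / F C0 _: fires at position(s) 9: itidpispeozi
2. e -> o, i -> u / B C0 _: fires at position(s) 12: itidpispeozu
3. 0 -> i / C _ C: inserts after position(s) 4, 7: itidipisipeozu
surface: itidipisipeozu

cell RANK=fe, KEL=ak, ASPECT=un:
underlying: itid-pi-esa-es
1. o -> e, u -> i / F C0 _: no change
2. e -> o, i -> u / B C0 _: fires at position(s) 10: itidpiesaos
3. 0 -> i / C _ C: inserts after position(s) 4: itidipiesaos
surface: itidipiesaos


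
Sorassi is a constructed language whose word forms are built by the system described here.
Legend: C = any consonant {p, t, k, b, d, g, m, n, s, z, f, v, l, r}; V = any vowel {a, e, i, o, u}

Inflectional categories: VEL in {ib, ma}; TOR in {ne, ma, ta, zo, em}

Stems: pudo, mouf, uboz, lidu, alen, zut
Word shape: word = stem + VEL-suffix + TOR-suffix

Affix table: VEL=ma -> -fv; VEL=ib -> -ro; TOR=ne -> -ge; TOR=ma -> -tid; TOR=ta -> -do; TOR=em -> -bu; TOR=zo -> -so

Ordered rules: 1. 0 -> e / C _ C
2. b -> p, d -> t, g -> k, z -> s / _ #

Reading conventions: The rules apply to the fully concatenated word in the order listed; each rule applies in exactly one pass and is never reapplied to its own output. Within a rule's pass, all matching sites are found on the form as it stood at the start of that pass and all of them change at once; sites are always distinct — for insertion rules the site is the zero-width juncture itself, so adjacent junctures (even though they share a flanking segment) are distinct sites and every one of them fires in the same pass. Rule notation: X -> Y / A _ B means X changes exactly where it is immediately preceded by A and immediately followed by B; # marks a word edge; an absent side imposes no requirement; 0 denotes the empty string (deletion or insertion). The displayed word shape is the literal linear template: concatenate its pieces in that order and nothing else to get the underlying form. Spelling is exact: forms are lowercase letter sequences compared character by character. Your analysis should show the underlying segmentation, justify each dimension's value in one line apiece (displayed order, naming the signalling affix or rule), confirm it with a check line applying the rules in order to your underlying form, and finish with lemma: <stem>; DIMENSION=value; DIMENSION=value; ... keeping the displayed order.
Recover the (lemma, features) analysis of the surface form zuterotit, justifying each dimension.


underlying: zut-ro-tid
VEL=ib - signalled by the affix -ro
TOR=ma - signalled by the affix -tid
check: zutrotid -> zuterotid -> zuterotit
lemma: zut; VEL=ib; TOR=ma
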